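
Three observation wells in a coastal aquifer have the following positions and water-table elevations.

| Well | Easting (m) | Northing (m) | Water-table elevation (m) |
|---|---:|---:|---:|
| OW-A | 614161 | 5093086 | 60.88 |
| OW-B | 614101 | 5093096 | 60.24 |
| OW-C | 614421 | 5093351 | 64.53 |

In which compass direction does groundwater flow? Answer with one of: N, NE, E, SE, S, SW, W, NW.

W

Differences from OW-A: to OW-B (Δx, Δy, Δh) = (-60, 10, -0.64); to OW-C = (260, 265, +3.65).
Solve a·Δx + b·Δy = Δh: det = (-60)·265 − 260·10 = -18500.
∂h/∂x = [(-0.64)·265 − (+3.65)·10] / -18500 = +0.01114
∂h/∂y = [(-60)·(+3.65) − 260·(-0.64)] / -18500 = +0.002843
Flow = −∇h = (-0.01114 east, -0.002843 north), which points west.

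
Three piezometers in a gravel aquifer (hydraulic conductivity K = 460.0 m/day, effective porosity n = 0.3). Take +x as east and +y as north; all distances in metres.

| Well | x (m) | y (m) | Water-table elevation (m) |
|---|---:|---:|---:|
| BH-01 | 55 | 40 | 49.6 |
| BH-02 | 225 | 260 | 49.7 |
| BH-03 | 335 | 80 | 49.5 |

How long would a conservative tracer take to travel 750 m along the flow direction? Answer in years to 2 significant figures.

Taking BH-01 as reference: BH-02−BH-01 = (170, 220, +0.1); BH-03−BH-01 = (280, 40, -0.1).
Solve a·Δx + b·Δy = Δh: det = 170·40 − 280·220 = -54800.
∂h/∂x = [(+0.1)·40 − (-0.1)·220] / -54800 = -0.0004745
∂h/∂y = [170·(-0.1) − 280·(+0.1)] / -54800 = +0.0008212
|∇h| = √(-0.0004745² + 0.0008212²) = 0.0009484
Seepage velocity v = K·i/n = 460.0 × 0.0009484 / 0.3 = 1.454 m/day.
t = 750 / 1.454 = 515.8 days = 1.41 years.

1.4 years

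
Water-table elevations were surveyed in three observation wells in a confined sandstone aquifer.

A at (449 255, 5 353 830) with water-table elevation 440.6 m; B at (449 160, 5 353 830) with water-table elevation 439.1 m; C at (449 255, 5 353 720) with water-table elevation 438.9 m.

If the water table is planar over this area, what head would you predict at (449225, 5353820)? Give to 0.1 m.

∂h/∂x = (439.1 − 440.6) / (449160 − 449255) = +0.01579
∂h/∂y = (438.9 − 440.6) / (5353720 − 5353830) = +0.01545
h(449225, 5353820) = 440.6 + (+0.01579)·(-30) + (+0.01545)·(-10) = 440.6 -0.474 -0.155 = 439.972 m.

440.0 m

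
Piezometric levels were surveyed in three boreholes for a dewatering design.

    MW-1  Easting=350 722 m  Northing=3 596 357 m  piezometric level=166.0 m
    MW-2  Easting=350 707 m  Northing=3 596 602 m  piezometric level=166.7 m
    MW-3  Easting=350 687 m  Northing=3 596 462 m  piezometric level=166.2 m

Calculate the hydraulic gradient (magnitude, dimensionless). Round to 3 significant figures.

Taking MW-1 as reference: MW-2−MW-1 = (-15, 245, +0.7); MW-3−MW-1 = (-35, 105, +0.2).
Solve a·Δx + b·Δy = Δh: det = (-15)·105 − (-35)·245 = 7000.
∂h/∂x = [(+0.7)·105 − (+0.2)·245] / 7000 = +0.003500
∂h/∂y = [(-15)·(+0.2) − (-35)·(+0.7)] / 7000 = +0.003071
|∇h| = √(0.003500² + 0.003071²) = 0.004656

0.00466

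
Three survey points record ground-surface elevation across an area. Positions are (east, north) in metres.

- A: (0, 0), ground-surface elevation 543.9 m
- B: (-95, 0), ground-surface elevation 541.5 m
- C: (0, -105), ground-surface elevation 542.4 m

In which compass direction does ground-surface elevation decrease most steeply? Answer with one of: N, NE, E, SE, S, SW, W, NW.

∂z/∂x = (541.5 − 543.9) / (-95 − 0) = +0.02526
∂z/∂y = (542.4 − 543.9) / (-105 − 0) = +0.01429
Steepest decrease is along −∇f = (-0.02526 E, -0.01429 N) → southwest.

SW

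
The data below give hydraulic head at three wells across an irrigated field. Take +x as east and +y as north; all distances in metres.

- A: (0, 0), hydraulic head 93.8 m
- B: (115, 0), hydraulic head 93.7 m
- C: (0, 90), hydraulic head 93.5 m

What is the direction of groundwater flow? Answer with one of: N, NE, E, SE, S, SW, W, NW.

N

∂h/∂x = (93.7 − 93.8) / (115 − 0) = -0.0008696
∂h/∂y = (93.5 − 93.8) / (90 − 0) = -0.003333
Flow = −∇h = (+0.0008696 east, +0.003333 north), which points north.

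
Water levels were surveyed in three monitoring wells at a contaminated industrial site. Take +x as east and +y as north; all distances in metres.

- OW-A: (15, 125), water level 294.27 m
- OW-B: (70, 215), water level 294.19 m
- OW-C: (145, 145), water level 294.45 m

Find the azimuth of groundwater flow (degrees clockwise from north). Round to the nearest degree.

319°

With h = a·x + b·y + c and OW-A as origin, the differences give:
  55·a + 90·b = -0.08
  130·a + 20·b = +0.18
Eliminate b (×20 and ×90, subtract): -10600·a = -17.800 → a = ∂h/∂x = +0.001679
Back-substitute: b = ∂h/∂y = -0.001915.
Flow direction (−∇h) has components (-0.001679 E, +0.001915 N).
Azimuth = atan2(E, N) = atan2(-0.001679, +0.001915) = 318.8° ≈ 319°.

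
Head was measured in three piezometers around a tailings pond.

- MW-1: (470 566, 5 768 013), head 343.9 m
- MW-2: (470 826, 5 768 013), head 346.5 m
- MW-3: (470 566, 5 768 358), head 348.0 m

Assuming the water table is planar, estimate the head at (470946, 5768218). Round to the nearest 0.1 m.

∂h/∂x = (346.5 − 343.9) / (470826 − 470566) = +0.01000
∂h/∂y = (348.0 − 343.9) / (5768358 − 5768013) = +0.01188
h(470946, 5768218) = 343.9 + (+0.01000)·(380) + (+0.01188)·(205) = 343.9 +3.800 +2.436 = 350.136 m.

350.1 m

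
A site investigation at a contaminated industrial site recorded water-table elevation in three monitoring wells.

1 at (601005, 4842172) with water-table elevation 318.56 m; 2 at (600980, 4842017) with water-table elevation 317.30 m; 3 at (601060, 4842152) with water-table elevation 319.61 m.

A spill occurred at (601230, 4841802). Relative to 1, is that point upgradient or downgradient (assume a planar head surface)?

upgradient

Three-point gradient (reference 1): Δ to 2 = (-25, -155, -1.26), Δ to 3 = (55, -20, +1.05).
∂h/∂x = +0.02083, ∂h/∂y = +0.004770 (det = 9025).
Head at (601230, 4841802) = 318.56 + (+0.02083)·(225) + (+0.004770)·(-370) = 321.48 m.
That is higher than the 318.56 m at 1, so the point is upgradient.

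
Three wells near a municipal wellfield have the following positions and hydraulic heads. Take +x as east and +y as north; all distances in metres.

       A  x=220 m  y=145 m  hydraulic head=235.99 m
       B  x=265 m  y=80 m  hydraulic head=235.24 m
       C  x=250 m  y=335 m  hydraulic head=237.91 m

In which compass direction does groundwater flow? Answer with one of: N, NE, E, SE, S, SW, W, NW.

Three-point gradient (reference A): Δ to B = (45, -65, -0.75), Δ to C = (30, 190, +1.92).
∂h/∂x = -0.001686, ∂h/∂y = +0.01037 (det = 10500).
Flow = −∇h = (+0.001686 east, -0.01037 north), which points south.

S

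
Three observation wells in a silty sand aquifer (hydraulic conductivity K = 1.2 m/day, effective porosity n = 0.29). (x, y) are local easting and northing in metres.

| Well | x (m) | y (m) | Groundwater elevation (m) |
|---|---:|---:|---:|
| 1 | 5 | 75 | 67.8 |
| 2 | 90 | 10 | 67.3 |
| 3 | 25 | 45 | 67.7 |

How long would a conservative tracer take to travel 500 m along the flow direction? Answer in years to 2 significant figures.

48 years

Differences from 1: to 2 (Δx, Δy, Δh) = (85, -65, -0.5); to 3 = (20, -30, -0.1).
Determinant of the coordinate differences = 85·(-30) − 20·(-65) = -1250.
∂h/∂x = [(-0.5)·(-30) − (-0.1)·(-65)] / -1250 = -0.006800
∂h/∂y = [85·(-0.1) − 20·(-0.5)] / -1250 = -0.001200
|∇h| = √(-0.006800² + -0.001200²) = 0.006905
Seepage velocity v = K·i/n = 1.2 × 0.006905 / 0.29 = 0.02857 m/day.
t = 500 / 0.02857 = 1.75e+04 days = 47.9 years.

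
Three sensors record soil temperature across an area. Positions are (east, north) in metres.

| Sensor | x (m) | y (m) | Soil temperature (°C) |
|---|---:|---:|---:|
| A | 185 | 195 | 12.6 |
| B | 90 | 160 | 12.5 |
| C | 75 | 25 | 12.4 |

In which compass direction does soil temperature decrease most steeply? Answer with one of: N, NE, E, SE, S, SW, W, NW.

SW

With T = a·x + b·y + c and A as origin, the differences give:
  (-95)·a + (-35)·b = -0.1
  (-110)·a + (-170)·b = -0.2
Eliminate b (×(-170) and ×(-35), subtract): 12300·a = 10.00 → a = ∂T/∂x = +0.0008130
Back-substitute: b = ∂T/∂y = +0.0006504.
Steepest decrease is along −∇f = (-0.0008130 E, -0.0006504 N) → southwest.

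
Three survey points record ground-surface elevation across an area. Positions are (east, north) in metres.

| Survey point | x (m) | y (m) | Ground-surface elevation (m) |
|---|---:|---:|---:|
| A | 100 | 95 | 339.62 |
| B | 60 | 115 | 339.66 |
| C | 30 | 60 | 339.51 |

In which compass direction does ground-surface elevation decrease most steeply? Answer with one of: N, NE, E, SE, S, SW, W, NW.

S

With z = a·x + b·y + c and A as origin, the differences give:
  (-40)·a + 20·b = +0.04
  (-70)·a + (-35)·b = -0.11
Eliminate b (×(-35) and ×20, subtract): 2800·a = 0.800 → a = ∂z/∂x = +0.0002857
Back-substitute: b = ∂z/∂y = +0.002571.
Steepest decrease is along −∇f = (-0.0002857 E, -0.002571 N) → south.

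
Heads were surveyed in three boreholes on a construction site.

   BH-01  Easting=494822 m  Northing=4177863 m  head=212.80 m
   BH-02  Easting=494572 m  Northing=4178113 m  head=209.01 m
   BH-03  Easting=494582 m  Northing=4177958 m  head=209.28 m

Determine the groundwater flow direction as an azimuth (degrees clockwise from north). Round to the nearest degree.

273°

With h = a·x + b·y + c and BH-01 as origin, the differences give:
  (-250)·a + 250·b = -3.79
  (-240)·a + 95·b = -3.52
Eliminate b (×95 and ×250, subtract): 36250·a = 519.950 → a = ∂h/∂x = +0.01434
Back-substitute: b = ∂h/∂y = -0.0008166.
Flow direction (−∇h) has components (-0.01434 E, +0.0008166 N).
Azimuth = atan2(E, N) = atan2(-0.01434, +0.0008166) = 273.3° ≈ 273°.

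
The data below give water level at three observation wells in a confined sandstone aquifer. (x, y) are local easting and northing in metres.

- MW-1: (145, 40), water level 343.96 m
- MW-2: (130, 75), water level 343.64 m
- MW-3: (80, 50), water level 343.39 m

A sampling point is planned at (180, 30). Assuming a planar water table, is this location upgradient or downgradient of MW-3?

upgradient

Taking MW-1 as reference: MW-2−MW-1 = (-15, 35, -0.32); MW-3−MW-1 = (-65, 10, -0.57).
Solve a·Δx + b·Δy = Δh: det = (-15)·10 − (-65)·35 = 2125.
∂h/∂x = [(-0.32)·10 − (-0.57)·35] / 2125 = +0.007882
∂h/∂y = [(-15)·(-0.57) − (-65)·(-0.32)] / 2125 = -0.005765
Head at (180, 30) = 343.96 + (+0.007882)·(35) + (-0.005765)·(-10) = 344.29 m.
That is higher than the 343.39 m at MW-3, so the point is upgradient.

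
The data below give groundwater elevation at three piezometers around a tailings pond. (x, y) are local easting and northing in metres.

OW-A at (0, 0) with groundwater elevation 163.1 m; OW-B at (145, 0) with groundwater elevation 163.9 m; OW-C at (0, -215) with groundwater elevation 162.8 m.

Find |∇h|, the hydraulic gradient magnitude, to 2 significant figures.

0.0057

∂h/∂x = (163.9 − 163.1) / (145 − 0) = +0.005517
∂h/∂y = (162.8 − 163.1) / (-215 − 0) = +0.001395
|∇h| = √(0.005517² + 0.001395²) = 0.005691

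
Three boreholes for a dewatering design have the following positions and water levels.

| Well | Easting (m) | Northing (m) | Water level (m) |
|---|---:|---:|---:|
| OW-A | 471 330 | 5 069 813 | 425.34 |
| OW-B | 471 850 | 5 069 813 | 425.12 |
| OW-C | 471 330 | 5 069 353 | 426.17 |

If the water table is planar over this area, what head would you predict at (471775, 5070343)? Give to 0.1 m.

424.2 m

∂h/∂x = (425.12 − 425.34) / (471850 − 471330) = -0.0004231
∂h/∂y = (426.17 − 425.34) / (5069353 − 5069813) = -0.001804
h(471775, 5070343) = 425.34 + (-0.0004231)·(445) + (-0.001804)·(530) = 425.34 -0.188 -0.956 = 424.195 m.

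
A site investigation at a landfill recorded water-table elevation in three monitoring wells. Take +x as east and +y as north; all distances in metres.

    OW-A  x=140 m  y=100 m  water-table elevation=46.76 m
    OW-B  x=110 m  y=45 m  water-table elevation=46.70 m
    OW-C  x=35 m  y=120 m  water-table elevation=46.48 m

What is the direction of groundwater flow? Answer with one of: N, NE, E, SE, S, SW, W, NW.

With h = a·x + b·y + c and OW-A as origin, the differences give:
  (-30)·a + (-55)·b = -0.06
  (-105)·a + 20·b = -0.28
Eliminate b (×20 and ×(-55), subtract): -6375·a = -16.600 → a = ∂h/∂x = +0.002604
Back-substitute: b = ∂h/∂y = -0.0003294.
Flow = −∇h = (-0.002604 east, +0.0003294 north), which points west.

W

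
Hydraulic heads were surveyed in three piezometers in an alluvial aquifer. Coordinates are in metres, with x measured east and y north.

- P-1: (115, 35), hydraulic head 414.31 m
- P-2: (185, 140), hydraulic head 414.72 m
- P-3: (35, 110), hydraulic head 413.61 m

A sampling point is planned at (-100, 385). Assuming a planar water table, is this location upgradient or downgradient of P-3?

downgradient

Differences from P-1: to P-2 (Δx, Δy, Δh) = (70, 105, +0.41); to P-3 = (-80, 75, -0.70).
Solve a·Δx + b·Δy = Δh: det = 70·75 − (-80)·105 = 13650.
∂h/∂x = [(+0.41)·75 − (-0.70)·105] / 13650 = +0.007637
∂h/∂y = [70·(-0.70) − (-80)·(+0.41)] / 13650 = -0.001187
Head at (-100, 385) = 414.31 + (+0.007637)·(-215) + (-0.001187)·(350) = 412.25 m.
That is lower than the 413.61 m at P-3, so the point is downgradient.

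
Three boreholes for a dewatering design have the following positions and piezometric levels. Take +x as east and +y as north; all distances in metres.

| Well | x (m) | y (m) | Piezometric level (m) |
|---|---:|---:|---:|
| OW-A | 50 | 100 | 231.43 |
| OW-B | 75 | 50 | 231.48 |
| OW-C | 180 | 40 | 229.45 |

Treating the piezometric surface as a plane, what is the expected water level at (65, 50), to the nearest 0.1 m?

Differences from OW-A: to OW-B (Δx, Δy, Δh) = (25, -50, +0.05); to OW-C = (130, -60, -1.98).
Determinant of the coordinate differences = 25·(-60) − 130·(-50) = 5000.
∂h/∂x = [(+0.05)·(-60) − (-1.98)·(-50)] / 5000 = -0.02040
∂h/∂y = [25·(-1.98) − 130·(+0.05)] / 5000 = -0.01120
h(65, 50) = 231.43 + (-0.02040)·(15) + (-0.01120)·(-50) = 231.43 -0.306 +0.560 = 231.684 m.

231.7 m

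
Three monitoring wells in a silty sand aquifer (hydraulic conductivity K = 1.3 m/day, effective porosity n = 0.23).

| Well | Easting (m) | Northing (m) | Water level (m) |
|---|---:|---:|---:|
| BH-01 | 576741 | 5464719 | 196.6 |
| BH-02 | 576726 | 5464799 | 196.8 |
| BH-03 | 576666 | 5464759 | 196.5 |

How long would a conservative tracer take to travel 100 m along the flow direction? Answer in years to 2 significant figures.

With h = a·x + b·y + c and BH-01 as origin, the differences give:
  (-15)·a + 80·b = +0.2
  (-75)·a + 40·b = -0.1
Eliminate b (×40 and ×80, subtract): 5400·a = 16.00 → a = ∂h/∂x = +0.002963
Back-substitute: b = ∂h/∂y = +0.003056.
|∇h| = √(0.002963² + 0.003056²) = 0.004257
Seepage velocity v = K·i/n = 1.3 × 0.004257 / 0.23 = 0.02406 m/day.
t = 100 / 0.02406 = 4156 days = 11.4 years.

11 years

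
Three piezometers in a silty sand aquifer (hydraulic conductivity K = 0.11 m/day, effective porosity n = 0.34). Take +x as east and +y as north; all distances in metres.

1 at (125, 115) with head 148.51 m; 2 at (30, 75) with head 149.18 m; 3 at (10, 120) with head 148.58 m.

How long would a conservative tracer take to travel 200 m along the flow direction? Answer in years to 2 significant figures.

With h = a·x + b·y + c and 1 as origin, the differences give:
  (-95)·a + (-40)·b = +0.67
  (-115)·a + 5·b = +0.07
Eliminate b (×5 and ×(-40), subtract): -5075·a = 6.150 → a = ∂h/∂x = -0.001212
Back-substitute: b = ∂h/∂y = -0.01387.
|∇h| = √(-0.001212² + -0.01387²) = 0.01392
Seepage velocity v = K·i/n = 0.11 × 0.01392 / 0.34 = 0.004504 m/day.
t = 200 / 0.004504 = 4.44e+04 days = 122 years.

120 years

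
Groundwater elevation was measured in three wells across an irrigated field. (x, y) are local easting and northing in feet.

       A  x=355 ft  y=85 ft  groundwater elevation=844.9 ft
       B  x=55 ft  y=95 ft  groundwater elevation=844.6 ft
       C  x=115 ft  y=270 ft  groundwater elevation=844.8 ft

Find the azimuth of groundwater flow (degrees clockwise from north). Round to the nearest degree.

232°

Differences from A: to B (Δx, Δy, Δh) = (-300, 10, -0.3); to C = (-240, 185, -0.1).
Solve a·Δx + b·Δy = Δh: det = (-300)·185 − (-240)·10 = -53100.
∂h/∂x = [(-0.3)·185 − (-0.1)·10] / -53100 = +0.001026
∂h/∂y = [(-300)·(-0.1) − (-240)·(-0.3)] / -53100 = +0.0007910
Flow direction (−∇h) has components (-0.001026 E, -0.0007910 N).
Azimuth = atan2(E, N) = atan2(-0.001026, -0.0007910) = 232.4° ≈ 232°.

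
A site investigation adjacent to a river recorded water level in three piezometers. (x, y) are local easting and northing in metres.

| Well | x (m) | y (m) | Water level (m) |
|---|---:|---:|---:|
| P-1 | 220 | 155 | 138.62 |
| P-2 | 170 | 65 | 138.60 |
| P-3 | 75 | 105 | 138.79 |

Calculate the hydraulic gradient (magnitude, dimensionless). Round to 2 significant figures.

Taking P-1 as reference: P-2−P-1 = (-50, -90, -0.02); P-3−P-1 = (-145, -50, +0.17).
Solve a·Δx + b·Δy = Δh: det = (-50)·(-50) − (-145)·(-90) = -10550.
∂h/∂x = [(-0.02)·(-50) − (+0.17)·(-90)] / -10550 = -0.001545
∂h/∂y = [(-50)·(+0.17) − (-145)·(-0.02)] / -10550 = +0.001081
|∇h| = √(-0.001545² + 0.001081²) = 0.001886

0.0019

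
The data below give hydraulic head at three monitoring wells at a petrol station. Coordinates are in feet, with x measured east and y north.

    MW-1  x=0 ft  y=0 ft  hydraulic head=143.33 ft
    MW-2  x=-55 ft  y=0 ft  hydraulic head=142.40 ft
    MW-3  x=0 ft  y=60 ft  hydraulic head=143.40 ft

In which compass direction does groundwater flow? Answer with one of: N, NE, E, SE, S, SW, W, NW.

W

∂h/∂x = (142.40 − 143.33) / (-55 − 0) = +0.01691
∂h/∂y = (143.40 − 143.33) / (60 − 0) = +0.001167
Flow = −∇h = (-0.01691 east, -0.001167 north), which points west.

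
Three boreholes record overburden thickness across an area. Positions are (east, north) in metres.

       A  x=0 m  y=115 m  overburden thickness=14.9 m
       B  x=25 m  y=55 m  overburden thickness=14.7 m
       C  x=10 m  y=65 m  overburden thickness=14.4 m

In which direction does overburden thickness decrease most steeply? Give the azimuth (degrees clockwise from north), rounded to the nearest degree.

Taking A as reference: B−A = (25, -60, -0.2); C−A = (10, -50, -0.5).
Determinant of the coordinate differences = 25·(-50) − 10·(-60) = -650.
∂d/∂x = [(-0.2)·(-50) − (-0.5)·(-60)] / -650 = +0.03077
∂d/∂y = [25·(-0.5) − 10·(-0.2)] / -650 = +0.01615
Steepest decrease is along −∇f: components (-0.03077 E, -0.01615 N).
Azimuth = atan2(-0.03077, -0.01615) = 242.3° ≈ 242°.

242°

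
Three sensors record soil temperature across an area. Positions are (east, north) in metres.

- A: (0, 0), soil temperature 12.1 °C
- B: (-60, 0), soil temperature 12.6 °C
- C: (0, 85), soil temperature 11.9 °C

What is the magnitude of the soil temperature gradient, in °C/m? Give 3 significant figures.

∂T/∂x = (12.6 − 12.1) / (-60 − 0) = -0.008333
∂T/∂y = (11.9 − 12.1) / (85 − 0) = -0.002353
|∇f| = √(-0.008333² + -0.002353²) = 0.008659 °C/m

0.00866 °C/m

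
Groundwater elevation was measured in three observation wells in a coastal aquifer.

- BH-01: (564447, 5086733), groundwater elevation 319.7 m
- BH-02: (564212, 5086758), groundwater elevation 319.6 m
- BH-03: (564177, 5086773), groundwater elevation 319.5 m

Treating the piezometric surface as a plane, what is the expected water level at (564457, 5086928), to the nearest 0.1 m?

With h = a·x + b·y + c and BH-01 as origin, the differences give:
  (-235)·a + 25·b = -0.1
  (-270)·a + 40·b = -0.2
Eliminate b (×40 and ×25, subtract): -2650·a = 1.00 → a = ∂h/∂x = -0.0003774
Back-substitute: b = ∂h/∂y = -0.007547.
h(564457, 5086928) = 319.7 + (-0.0003774)·(10) + (-0.007547)·(195) = 319.7 -0.004 -1.472 = 318.225 m.

318.2 m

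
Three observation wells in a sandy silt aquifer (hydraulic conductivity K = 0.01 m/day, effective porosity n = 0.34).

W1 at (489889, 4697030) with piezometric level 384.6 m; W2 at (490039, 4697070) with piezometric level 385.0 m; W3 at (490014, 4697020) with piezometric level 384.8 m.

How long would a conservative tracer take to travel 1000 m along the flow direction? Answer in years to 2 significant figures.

Taking W1 as reference: W2−W1 = (150, 40, +0.4); W3−W1 = (125, -10, +0.2).
Solve a·Δx + b·Δy = Δh: det = 150·(-10) − 125·40 = -6500.
∂h/∂x = [(+0.4)·(-10) − (+0.2)·40] / -6500 = +0.001846
∂h/∂y = [150·(+0.2) − 125·(+0.4)] / -6500 = +0.003077
|∇h| = √(0.001846² + 0.003077²) = 0.003588
Seepage velocity v = K·i/n = 0.01 × 0.003588 / 0.34 = 0.0001055 m/day.
t = 1000 / 0.0001055 = 9.479e+06 days = 2.6e+04 years.

26000 years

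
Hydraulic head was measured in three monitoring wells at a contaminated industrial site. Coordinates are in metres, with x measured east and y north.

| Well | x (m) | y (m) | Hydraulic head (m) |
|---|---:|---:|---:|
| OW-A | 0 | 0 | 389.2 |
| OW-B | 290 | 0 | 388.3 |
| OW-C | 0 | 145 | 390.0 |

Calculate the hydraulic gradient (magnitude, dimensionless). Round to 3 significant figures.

∂h/∂x = (388.3 − 389.2) / (290 − 0) = -0.003103
∂h/∂y = (390.0 − 389.2) / (145 − 0) = +0.005517
|∇h| = √(-0.003103² + 0.005517²) = 0.00633

0.00633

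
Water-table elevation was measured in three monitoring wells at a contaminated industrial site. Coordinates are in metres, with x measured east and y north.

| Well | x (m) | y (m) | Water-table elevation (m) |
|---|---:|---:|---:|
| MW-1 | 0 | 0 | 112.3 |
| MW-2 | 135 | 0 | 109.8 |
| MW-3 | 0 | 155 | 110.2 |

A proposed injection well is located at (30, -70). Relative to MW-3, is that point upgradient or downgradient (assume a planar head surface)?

∂h/∂x = (109.8 − 112.3) / (135 − 0) = -0.01852
∂h/∂y = (110.2 − 112.3) / (155 − 0) = -0.01355
Head at (30, -70) = 112.3 + (-0.01852)·(30) + (-0.01355)·(-70) = 112.69 m.
That is higher than the 110.2 m at MW-3, so the point is upgradient.

upgradient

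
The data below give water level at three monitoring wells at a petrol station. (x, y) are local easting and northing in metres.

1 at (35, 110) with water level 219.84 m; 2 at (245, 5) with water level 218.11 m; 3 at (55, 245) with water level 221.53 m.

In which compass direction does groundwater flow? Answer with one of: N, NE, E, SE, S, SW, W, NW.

S

Three-point gradient (reference 1): Δ to 2 = (210, -105, -1.73), Δ to 3 = (20, 135, +1.69).
∂h/∂x = -0.001842, ∂h/∂y = +0.01279 (det = 30450).
Flow = −∇h = (+0.001842 east, -0.01279 north), which points south.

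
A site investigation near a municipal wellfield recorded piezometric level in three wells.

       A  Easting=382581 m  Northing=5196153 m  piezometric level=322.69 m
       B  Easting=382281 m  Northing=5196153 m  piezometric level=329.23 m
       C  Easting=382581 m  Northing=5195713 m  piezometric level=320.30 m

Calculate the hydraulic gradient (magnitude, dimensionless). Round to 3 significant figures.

∂h/∂x = (329.23 − 322.69) / (382281 − 382581) = -0.02180
∂h/∂y = (320.30 − 322.69) / (5195713 − 5196153) = +0.005432
|∇h| = √(-0.02180² + 0.005432²) = 0.02247

0.0225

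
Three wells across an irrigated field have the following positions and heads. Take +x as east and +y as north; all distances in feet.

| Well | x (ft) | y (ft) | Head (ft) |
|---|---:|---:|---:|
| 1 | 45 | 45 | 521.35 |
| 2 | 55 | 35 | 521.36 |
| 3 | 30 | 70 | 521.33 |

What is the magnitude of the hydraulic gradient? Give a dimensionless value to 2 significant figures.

Taking 1 as reference: 2−1 = (10, -10, +0.01); 3−1 = (-15, 25, -0.02).
Solve a·Δx + b·Δy = Δh: det = 10·25 − (-15)·(-10) = 100.
∂h/∂x = [(+0.01)·25 − (-0.02)·(-10)] / 100 = +0.0005000
∂h/∂y = [10·(-0.02) − (-15)·(+0.01)] / 100 = -0.0005000
|∇h| = √(0.0005000² + -0.0005000²) = 0.0007071

0.00071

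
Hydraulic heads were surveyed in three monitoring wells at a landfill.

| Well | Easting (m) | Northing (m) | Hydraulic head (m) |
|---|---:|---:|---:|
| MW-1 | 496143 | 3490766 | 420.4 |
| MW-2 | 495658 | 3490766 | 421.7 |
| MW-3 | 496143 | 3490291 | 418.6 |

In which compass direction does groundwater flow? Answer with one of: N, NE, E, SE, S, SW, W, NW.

SE

∂h/∂x = (421.7 − 420.4) / (495658 − 496143) = -0.002680
∂h/∂y = (418.6 − 420.4) / (3490291 − 3490766) = +0.003789
Flow = −∇h = (+0.002680 east, -0.003789 north), which points southeast.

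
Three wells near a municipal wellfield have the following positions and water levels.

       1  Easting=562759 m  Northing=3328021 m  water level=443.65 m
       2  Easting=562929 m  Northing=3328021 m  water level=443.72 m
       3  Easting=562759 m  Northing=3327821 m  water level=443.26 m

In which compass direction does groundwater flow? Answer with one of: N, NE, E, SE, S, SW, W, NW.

∂h/∂x = (443.72 − 443.65) / (562929 − 562759) = +0.0004118
∂h/∂y = (443.26 − 443.65) / (3327821 − 3328021) = +0.001950
Flow = −∇h = (-0.0004118 east, -0.001950 north), which points south.

S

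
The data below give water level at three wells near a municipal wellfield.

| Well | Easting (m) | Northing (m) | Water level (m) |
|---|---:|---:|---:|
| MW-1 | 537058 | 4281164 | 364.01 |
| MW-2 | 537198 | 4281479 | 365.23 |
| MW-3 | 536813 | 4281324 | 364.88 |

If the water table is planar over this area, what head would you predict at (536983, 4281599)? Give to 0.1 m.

With h = a·x + b·y + c and MW-1 as origin, the differences give:
  140·a + 315·b = +1.22
  (-245)·a + 160·b = +0.87
Eliminate b (×160 and ×315, subtract): 99575·a = -78.850 → a = ∂h/∂x = -0.0007919
Back-substitute: b = ∂h/∂y = +0.004225.
h(536983, 4281599) = 364.01 + (-0.0007919)·(-75) + (+0.004225)·(435) = 364.01 +0.059 +1.838 = 365.907 m.

365.9 m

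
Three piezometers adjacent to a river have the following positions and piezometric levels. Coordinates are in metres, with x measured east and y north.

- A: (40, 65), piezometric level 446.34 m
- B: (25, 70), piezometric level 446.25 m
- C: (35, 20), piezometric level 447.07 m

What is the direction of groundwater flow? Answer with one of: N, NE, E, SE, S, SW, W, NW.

Differences from A: to B (Δx, Δy, Δh) = (-15, 5, -0.09); to C = (-5, -45, +0.73).
Determinant of the coordinate differences = (-15)·(-45) − (-5)·5 = 700.
∂h/∂x = [(-0.09)·(-45) − (+0.73)·5] / 700 = +0.0005714
∂h/∂y = [(-15)·(+0.73) − (-5)·(-0.09)] / 700 = -0.01629
Flow = −∇h = (-0.0005714 east, +0.01629 north), which points north.

N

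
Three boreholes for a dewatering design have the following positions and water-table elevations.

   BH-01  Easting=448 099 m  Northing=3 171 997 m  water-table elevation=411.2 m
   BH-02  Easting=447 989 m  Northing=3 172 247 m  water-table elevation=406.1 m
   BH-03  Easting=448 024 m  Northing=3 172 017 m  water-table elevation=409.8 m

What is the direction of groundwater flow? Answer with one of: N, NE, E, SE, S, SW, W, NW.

Taking BH-01 as reference: BH-02−BH-01 = (-110, 250, -5.1); BH-03−BH-01 = (-75, 20, -1.4).
Solve a·Δx + b·Δy = Δh: det = (-110)·20 − (-75)·250 = 16550.
∂h/∂x = [(-5.1)·20 − (-1.4)·250] / 16550 = +0.01498
∂h/∂y = [(-110)·(-1.4) − (-75)·(-5.1)] / 16550 = -0.01381
Flow = −∇h = (-0.01498 east, +0.01381 north), which points northwest.

NW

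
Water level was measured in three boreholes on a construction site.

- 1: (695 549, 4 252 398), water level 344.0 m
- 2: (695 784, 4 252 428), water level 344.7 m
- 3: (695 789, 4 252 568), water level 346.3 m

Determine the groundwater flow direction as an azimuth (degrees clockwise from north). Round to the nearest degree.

Three-point gradient (reference 1): Δ to 2 = (235, 30, +0.7), Δ to 3 = (240, 170, +2.3).
∂h/∂x = +0.001527, ∂h/∂y = +0.01137 (det = 32750).
Flow direction (−∇h) has components (-0.001527 E, -0.01137 N).
Azimuth = atan2(E, N) = atan2(-0.001527, -0.01137) = 187.6° ≈ 188°.

188°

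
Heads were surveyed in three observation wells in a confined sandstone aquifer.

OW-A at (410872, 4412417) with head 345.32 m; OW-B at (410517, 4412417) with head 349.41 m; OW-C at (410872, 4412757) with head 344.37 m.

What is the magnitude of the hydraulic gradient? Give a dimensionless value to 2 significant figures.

0.012

∂h/∂x = (349.41 − 345.32) / (410517 − 410872) = -0.01152
∂h/∂y = (344.37 − 345.32) / (4412757 − 4412417) = -0.002794
|∇h| = √(-0.01152² + -0.002794²) = 0.01185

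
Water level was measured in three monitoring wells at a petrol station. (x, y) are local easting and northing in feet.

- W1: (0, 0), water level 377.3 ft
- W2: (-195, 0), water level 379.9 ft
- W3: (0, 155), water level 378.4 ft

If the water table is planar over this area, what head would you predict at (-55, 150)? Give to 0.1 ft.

∂h/∂x = (379.9 − 377.3) / (-195 − 0) = -0.01333
∂h/∂y = (378.4 − 377.3) / (155 − 0) = +0.007097
h(-55, 150) = 377.3 + (-0.01333)·(-55) + (+0.007097)·(150) = 377.3 +0.733 +1.065 = 379.098 ft.

379.1 ft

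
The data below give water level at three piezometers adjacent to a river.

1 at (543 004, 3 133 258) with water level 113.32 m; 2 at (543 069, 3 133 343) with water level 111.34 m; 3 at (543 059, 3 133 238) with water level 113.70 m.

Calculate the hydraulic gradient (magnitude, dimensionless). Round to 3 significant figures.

With h = a·x + b·y + c and 1 as origin, the differences give:
  65·a + 85·b = -1.98
  55·a + (-20)·b = +0.38
Eliminate b (×(-20) and ×85, subtract): -5975·a = 7.300 → a = ∂h/∂x = -0.001222
Back-substitute: b = ∂h/∂y = -0.02236.
|∇h| = √(-0.001222² + -0.02236²) = 0.02239

0.0224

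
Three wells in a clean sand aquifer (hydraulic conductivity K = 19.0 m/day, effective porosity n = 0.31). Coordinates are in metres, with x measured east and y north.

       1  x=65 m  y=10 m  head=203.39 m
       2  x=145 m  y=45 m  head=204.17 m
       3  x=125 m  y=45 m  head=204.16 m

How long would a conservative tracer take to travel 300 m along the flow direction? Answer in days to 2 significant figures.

Taking 1 as reference: 2−1 = (80, 35, +0.78); 3−1 = (60, 35, +0.77).
Solve a·Δx + b·Δy = Δh: det = 80·35 − 60·35 = 700.
∂h/∂x = [(+0.78)·35 − (+0.77)·35] / 700 = +0.0005000
∂h/∂y = [80·(+0.77) − 60·(+0.78)] / 700 = +0.02114
|∇h| = √(0.0005000² + 0.02114²) = 0.02115
Seepage velocity v = K·i/n = 19.0 × 0.02115 / 0.31 = 1.296 m/day.
t = 300 / 1.296 = 231.5 days.

230 days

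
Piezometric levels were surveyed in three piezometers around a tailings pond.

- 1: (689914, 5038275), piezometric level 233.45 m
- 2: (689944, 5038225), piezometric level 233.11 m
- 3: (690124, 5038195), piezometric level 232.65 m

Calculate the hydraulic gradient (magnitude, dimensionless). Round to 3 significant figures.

Differences from 1: to 2 (Δx, Δy, Δh) = (30, -50, -0.34); to 3 = (210, -80, -0.80).
Determinant of the coordinate differences = 30·(-80) − 210·(-50) = 8100.
∂h/∂x = [(-0.34)·(-80) − (-0.80)·(-50)] / 8100 = -0.001580
∂h/∂y = [30·(-0.80) − 210·(-0.34)] / 8100 = +0.005852
|∇h| = √(-0.001580² + 0.005852²) = 0.006062

0.00606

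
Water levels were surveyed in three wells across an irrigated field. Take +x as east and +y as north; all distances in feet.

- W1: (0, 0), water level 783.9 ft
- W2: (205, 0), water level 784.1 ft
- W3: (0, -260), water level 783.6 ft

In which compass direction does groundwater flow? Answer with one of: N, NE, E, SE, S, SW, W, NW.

∂h/∂x = (784.1 − 783.9) / (205 − 0) = +0.0009756
∂h/∂y = (783.6 − 783.9) / (-260 − 0) = +0.001154
Flow = −∇h = (-0.0009756 east, -0.001154 north), which points southwest.

SW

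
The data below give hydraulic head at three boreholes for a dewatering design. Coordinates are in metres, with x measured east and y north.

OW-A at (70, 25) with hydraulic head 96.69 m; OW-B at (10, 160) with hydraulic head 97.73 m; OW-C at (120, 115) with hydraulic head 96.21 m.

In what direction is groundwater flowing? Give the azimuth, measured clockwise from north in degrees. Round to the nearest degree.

098°

Differences from OW-A: to OW-B (Δx, Δy, Δh) = (-60, 135, +1.04); to OW-C = (50, 90, -0.48).
Determinant of the coordinate differences = (-60)·90 − 50·135 = -12150.
∂h/∂x = [(+1.04)·90 − (-0.48)·135] / -12150 = -0.01304
∂h/∂y = [(-60)·(-0.48) − 50·(+1.04)] / -12150 = +0.001909
Flow direction (−∇h) has components (+0.01304 E, -0.001909 N).
Azimuth = atan2(E, N) = atan2(+0.01304, -0.001909) = 98.3° ≈ 098°.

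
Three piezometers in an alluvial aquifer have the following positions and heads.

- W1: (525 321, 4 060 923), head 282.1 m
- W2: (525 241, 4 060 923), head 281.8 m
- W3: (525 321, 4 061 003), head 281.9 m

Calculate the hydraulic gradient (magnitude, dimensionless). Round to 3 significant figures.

∂h/∂x = (281.8 − 282.1) / (525241 − 525321) = +0.003750
∂h/∂y = (281.9 − 282.1) / (4061003 − 4060923) = -0.002500
|∇h| = √(0.003750² + -0.002500²) = 0.004507

0.00451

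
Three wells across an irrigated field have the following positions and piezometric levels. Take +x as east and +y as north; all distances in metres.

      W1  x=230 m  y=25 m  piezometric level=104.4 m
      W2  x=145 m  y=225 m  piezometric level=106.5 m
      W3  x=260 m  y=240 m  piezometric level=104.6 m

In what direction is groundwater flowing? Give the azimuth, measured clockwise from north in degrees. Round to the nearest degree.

Differences from W1: to W2 (Δx, Δy, Δh) = (-85, 200, +2.1); to W3 = (30, 215, +0.2).
Determinant of the coordinate differences = (-85)·215 − 30·200 = -24275.
∂h/∂x = [(+2.1)·215 − (+0.2)·200] / -24275 = -0.01695
∂h/∂y = [(-85)·(+0.2) − 30·(+2.1)] / -24275 = +0.003296
Flow direction (−∇h) has components (+0.01695 E, -0.003296 N).
Azimuth = atan2(E, N) = atan2(+0.01695, -0.003296) = 101.0° ≈ 101°.

101°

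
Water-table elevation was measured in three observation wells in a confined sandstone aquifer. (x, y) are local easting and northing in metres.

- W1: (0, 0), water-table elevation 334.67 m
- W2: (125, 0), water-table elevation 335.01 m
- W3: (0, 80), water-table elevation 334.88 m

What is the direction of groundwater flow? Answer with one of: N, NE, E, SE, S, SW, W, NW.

SW

∂h/∂x = (335.01 − 334.67) / (125 − 0) = +0.002720
∂h/∂y = (334.88 − 334.67) / (80 − 0) = +0.002625
Flow = −∇h = (-0.002720 east, -0.002625 north), which points southwest.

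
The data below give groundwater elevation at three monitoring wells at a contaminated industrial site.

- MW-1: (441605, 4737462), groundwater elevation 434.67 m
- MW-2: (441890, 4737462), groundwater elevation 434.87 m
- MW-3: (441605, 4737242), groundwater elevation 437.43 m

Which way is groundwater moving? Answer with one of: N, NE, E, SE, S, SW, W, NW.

∂h/∂x = (434.87 − 434.67) / (441890 − 441605) = +0.0007018
∂h/∂y = (437.43 − 434.67) / (4737242 − 4737462) = -0.01255
Flow = −∇h = (-0.0007018 east, +0.01255 north), which points north.

N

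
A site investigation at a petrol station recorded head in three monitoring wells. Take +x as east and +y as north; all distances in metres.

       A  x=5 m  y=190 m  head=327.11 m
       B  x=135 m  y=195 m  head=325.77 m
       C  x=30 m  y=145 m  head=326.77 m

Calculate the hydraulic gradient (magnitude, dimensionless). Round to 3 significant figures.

0.0105

Three-point gradient (reference A): Δ to B = (130, 5, -1.34), Δ to C = (25, -45, -0.34).
∂h/∂x = -0.01038, ∂h/∂y = +0.001791 (det = -5975).
|∇h| = √(-0.01038² + 0.001791²) = 0.01053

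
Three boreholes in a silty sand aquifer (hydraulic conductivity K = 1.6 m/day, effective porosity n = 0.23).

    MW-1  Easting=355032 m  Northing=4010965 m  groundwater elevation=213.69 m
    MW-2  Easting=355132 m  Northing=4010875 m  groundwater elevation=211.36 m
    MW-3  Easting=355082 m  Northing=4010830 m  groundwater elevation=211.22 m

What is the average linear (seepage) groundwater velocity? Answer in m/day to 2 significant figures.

Taking MW-1 as reference: MW-2−MW-1 = (100, -90, -2.33); MW-3−MW-1 = (50, -135, -2.47).
Determinant of the coordinate differences = 100·(-135) − 50·(-90) = -9000.
∂h/∂x = [(-2.33)·(-135) − (-2.47)·(-90)] / -9000 = -0.01025
∂h/∂y = [100·(-2.47) − 50·(-2.33)] / -9000 = +0.01450
|∇h| = √(-0.01025² + 0.01450²) = 0.01776
Seepage velocity v = K·i/n = 1.6 × 0.01776 / 0.23 = 0.1235 m/day.

0.12 m/day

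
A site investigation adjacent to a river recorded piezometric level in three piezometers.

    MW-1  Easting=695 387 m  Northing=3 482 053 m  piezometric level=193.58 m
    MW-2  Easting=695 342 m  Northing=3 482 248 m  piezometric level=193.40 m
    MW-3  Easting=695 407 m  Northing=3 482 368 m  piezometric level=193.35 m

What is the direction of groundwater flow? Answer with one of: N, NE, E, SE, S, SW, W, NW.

Taking MW-1 as reference: MW-2−MW-1 = (-45, 195, -0.18); MW-3−MW-1 = (20, 315, -0.23).
Determinant of the coordinate differences = (-45)·315 − 20·195 = -18075.
∂h/∂x = [(-0.18)·315 − (-0.23)·195] / -18075 = +0.0006556
∂h/∂y = [(-45)·(-0.23) − 20·(-0.18)] / -18075 = -0.0007718
Flow = −∇h = (-0.0006556 east, +0.0007718 north), which points northwest.

NW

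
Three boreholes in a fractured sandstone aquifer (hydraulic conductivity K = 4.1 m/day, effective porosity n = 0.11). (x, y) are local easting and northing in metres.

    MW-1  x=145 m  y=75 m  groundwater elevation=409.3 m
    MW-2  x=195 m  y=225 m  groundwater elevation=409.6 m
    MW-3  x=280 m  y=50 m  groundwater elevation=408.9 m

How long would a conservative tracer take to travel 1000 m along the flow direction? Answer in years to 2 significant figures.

With h = a·x + b·y + c and MW-1 as origin, the differences give:
  50·a + 150·b = +0.3
  135·a + (-25)·b = -0.4
Eliminate b (×(-25) and ×150, subtract): -21500·a = 52.50 → a = ∂h/∂x = -0.002442
Back-substitute: b = ∂h/∂y = +0.002814.
|∇h| = √(-0.002442² + 0.002814²) = 0.003726
Seepage velocity v = K·i/n = 4.1 × 0.003726 / 0.11 = 0.1389 m/day.
t = 1000 / 0.1389 = 7199 days = 19.7 years.

20 years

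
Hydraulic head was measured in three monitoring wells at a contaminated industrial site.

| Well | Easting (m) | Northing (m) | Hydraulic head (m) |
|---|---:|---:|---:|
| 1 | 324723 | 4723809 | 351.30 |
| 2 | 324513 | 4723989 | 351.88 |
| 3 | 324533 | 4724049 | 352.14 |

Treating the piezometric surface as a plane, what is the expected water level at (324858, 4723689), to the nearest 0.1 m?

350.9 m

Three-point gradient (reference 1): Δ to 2 = (-210, 180, +0.58), Δ to 3 = (-190, 240, +0.84).
∂h/∂x = +0.0007407, ∂h/∂y = +0.004086 (det = -16200).
h(324858, 4723689) = 351.30 + (+0.0007407)·(135) + (+0.004086)·(-120) = 351.30 +0.100 -0.490 = 350.910 m.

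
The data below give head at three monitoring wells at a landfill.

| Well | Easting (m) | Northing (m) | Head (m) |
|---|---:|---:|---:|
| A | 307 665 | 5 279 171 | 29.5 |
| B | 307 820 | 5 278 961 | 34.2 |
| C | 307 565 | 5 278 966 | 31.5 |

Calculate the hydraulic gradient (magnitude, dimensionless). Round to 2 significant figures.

0.018

Three-point gradient (reference A): Δ to B = (155, -210, +4.7), Δ to C = (-100, -205, +2.0).
∂h/∂x = +0.01030, ∂h/∂y = -0.01478 (det = -52775).
|∇h| = √(0.01030² + -0.01478²) = 0.01801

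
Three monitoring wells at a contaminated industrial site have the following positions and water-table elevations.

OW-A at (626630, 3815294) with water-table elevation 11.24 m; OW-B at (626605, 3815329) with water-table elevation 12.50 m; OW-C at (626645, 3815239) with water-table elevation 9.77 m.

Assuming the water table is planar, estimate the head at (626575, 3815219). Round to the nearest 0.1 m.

Differences from OW-A: to OW-B (Δx, Δy, Δh) = (-25, 35, +1.26); to OW-C = (15, -55, -1.47).
Determinant of the coordinate differences = (-25)·(-55) − 15·35 = 850.
∂h/∂x = [(+1.26)·(-55) − (-1.47)·35] / 850 = -0.02100
∂h/∂y = [(-25)·(-1.47) − 15·(+1.26)] / 850 = +0.02100
h(626575, 3815219) = 11.24 + (-0.02100)·(-55) + (+0.02100)·(-75) = 11.24 +1.155 -1.575 = 10.820 m.

10.8 m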